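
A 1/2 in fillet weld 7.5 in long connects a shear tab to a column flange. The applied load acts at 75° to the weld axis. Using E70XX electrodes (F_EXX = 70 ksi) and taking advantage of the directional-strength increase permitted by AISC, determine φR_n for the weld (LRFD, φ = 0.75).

t_e = 0.707 × 0.5 = 0.3535 in; A_we = 0.3535 × 7.5 = 2.651 in².
Directional factor: 1.0 + 0.5 sin^1.5(75°) = 1.475.
F_nw = 0.6 × 70 × 1.475 = 61.94 ksi.
φR_n = 0.75 × 61.94 × 2.651 = 123.2 kips.

φR_n ≈ 123 kips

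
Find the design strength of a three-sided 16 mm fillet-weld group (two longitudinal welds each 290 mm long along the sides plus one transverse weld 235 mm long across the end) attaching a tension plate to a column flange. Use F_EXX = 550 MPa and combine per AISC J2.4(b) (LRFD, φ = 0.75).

φR_n ≈ 2370 kN

t_e = 0.707 × 16 = 11.31 mm.
R_nwl = 0.6 × 550 × 11.31 × 580 × 10⁻³ = 2165 kN (longitudinal, 2 welds).
R_nwt = 0.6 × 550 × 11.31 × 235 × 10⁻³ = 877.2 kN (transverse, base value).
(i) R_nwl + R_nwt = 3042 kN; (ii) 0.85 R_nwl + 1.5 R_nwt = 3156 kN.
R_n = max = 3156 kN [governs: (ii)]; φR_n = 2367 kN.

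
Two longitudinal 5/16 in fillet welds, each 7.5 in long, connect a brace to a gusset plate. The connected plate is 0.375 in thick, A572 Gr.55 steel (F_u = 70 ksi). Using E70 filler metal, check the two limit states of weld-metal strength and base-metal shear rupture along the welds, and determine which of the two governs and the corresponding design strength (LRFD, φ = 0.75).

φR_n ≈ 104 kips (weld metal governs)

E70XX → F_EXX = 70 ksi.
t_e = 0.707 × 0.3125 = 0.2209 in; L = 15 in.
Weld metal: φR_n = 0.75 × 0.6 × 70 × 0.2209 × 15 = 104.4 kips.
Base metal (shear rupture): φR_n = 0.75 × 0.6 × 70 × 0.375 × 15 = 177.2 kips.
Governing: weld metal.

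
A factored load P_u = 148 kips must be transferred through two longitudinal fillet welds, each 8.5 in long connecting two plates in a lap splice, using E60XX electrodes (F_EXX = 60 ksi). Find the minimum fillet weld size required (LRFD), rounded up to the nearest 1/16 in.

w = 1/2 in

Total weld length L = 17 in.
Required throat t_e = P_u / (φ × 0.6 F_EXX × L) = 148 / (0.75 × 0.6 × 60 × 17) = 0.3224 in.
Required leg w = t_e / 0.707 = 0.4561 in → use 1/2 in.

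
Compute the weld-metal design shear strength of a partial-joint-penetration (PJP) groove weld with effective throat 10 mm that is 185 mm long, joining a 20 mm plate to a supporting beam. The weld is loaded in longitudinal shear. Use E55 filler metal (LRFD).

E55XX → F_EXX = 550 MPa.
Effective throat (given) t_e = 10 mm.
A_we = 10 × 185 = 1850 mm².
F_nw = 0.6 F_EXX = 330 MPa.
φR_n = 0.75 × 330 × 1850 × 10⁻³ = 457.9 kN.

φR_n ≈ 458 kN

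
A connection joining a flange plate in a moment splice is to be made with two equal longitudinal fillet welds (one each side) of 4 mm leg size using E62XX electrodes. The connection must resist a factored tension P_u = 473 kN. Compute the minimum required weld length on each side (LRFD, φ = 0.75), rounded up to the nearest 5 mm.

E62XX → F_EXX = 620 MPa.
Throat t_e = 0.707 × 4 = 2.828 mm.
φr_n = 0.75 × 0.6 × 620 × 2.828 × 10⁻³ = 0.789 kN/mm.
L_req = P_u / φr_n = 473 / 0.789 = 599.5 mm total.
Per side: 599.5 / 2 = 299.7 mm.
Round up → use L = 300 mm on each side.

L = 300 mm on each side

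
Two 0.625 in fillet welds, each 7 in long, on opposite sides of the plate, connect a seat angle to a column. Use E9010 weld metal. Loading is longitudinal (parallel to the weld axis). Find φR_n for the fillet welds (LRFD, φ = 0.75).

E90XX → F_EXX = 90 ksi.
Effective throat t_e = 0.707 × 0.625 = 0.4419 in.
Total length L = 14 in; A_we = 0.4419 × 14 = 6.186 in².
F_nw = 0.6 F_EXX = 0.6 × 90 = 54 ksi.
φR_n = 0.75 × 54 × 6.186 = 250.5 kips.

φR_n ≈ 251 kips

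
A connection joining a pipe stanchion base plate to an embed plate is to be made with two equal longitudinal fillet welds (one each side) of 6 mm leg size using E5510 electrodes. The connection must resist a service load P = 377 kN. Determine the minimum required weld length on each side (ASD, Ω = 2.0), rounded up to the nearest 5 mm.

E55XX → F_EXX = 550 MPa.
Throat t_e = 0.707 × 6 = 4.242 mm.
r_n/Ω = (0.6 × 550 × 4.242) / 2.0 = 699.9 N/mm = 0.6999 kN/mm.
L_req = P / (r_n/Ω) = 377 / 0.6999 = 538.6 mm total.
Per side: 538.6 / 2 = 269.3 mm.
Round up → use L = 270 mm on each side.

L = 270 mm on each side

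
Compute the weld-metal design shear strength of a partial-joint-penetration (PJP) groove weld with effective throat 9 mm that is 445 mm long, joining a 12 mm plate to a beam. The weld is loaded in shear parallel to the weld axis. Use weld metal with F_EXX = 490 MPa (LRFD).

φR_n ≈ 883 kN

Effective throat (given) t_e = 9 mm.
A_we = 9 × 445 = 4005 mm².
F_nw = 0.6 F_EXX = 294 MPa.
φR_n = 0.75 × 294 × 4005 × 10⁻³ = 883.1 kN.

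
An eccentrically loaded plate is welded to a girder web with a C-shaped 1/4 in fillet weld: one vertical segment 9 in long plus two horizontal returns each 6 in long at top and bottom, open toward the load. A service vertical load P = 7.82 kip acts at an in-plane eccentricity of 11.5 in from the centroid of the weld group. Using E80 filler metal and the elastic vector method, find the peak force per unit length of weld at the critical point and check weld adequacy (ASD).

f_max ≈ 1.73 kip/in; adequate

E80XX → F_EXX = 80 ksi.
Total weld length L_w = 21 in. Treat welds as unit-width lines.
Centroid: x̄ = 2×6×3 / 21 = 1.714 in from the vertical weld.
Polar moment about centroid: J = I_x + I_y = [9³/12 + 2×6×4.5²] + [9×1.714² + 2(6³/12 + 6×1.286²)] = 386 in³.
Direct shear f_v = P/L_w = 7.82 / 21 = 0.3724 kip/in (vertical).
Torsion M = P·e = 7.82 × 11.5 = 89.93 kip·in.
Critical point at (x, y) = (4.286, 4.5) from centroid. f_tx = M·y/J = 1.048 kip/in; f_ty = M·x/J = 0.9984 kip/in.
Resultant f_max = √[f_tx² + (f_v + f_ty)²] = √[1.048² + (0.3724 + 0.9984)²] = 1.726 kip/in.
Capacity per unit length: r_n/Ω = (1/2.0) × 0.6 × 80 × (0.707 × 0.25) = 4.242 kip/in.
1.726 ≤ 4.242 → adequate.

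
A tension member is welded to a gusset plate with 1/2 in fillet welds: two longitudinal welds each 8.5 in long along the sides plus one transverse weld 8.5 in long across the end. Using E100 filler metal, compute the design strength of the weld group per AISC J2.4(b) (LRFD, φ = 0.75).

φR_n ≈ 433 kip

E100XX → F_EXX = 100 ksi.
t_e = 0.707 × 0.5 = 0.3535 in.
R_nwl = 0.6 × 100 × 0.3535 × 17 = 360.6 kip (longitudinal, 2 welds).
R_nwt = 0.6 × 100 × 0.3535 × 8.5 = 180.3 kip (transverse, base value).
(i) R_nwl + R_nwt = 540.9 kip; (ii) 0.85 R_nwl + 1.5 R_nwt = 576.9 kip.
R_n = max = 576.9 kip [governs: (ii)]; φR_n = 432.7 kip.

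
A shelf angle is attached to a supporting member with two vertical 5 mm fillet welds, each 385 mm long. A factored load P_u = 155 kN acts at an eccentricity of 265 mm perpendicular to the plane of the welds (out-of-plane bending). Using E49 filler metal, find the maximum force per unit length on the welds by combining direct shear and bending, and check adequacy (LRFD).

E49XX → F_EXX = 490 MPa.
L_w = 2 × 385 = 770 mm; section modulus (unit throat) S = 2 × L²/6 = 49410 mm².
Direct shear f_v = P/L_w = 155×10³/770 = 201.3 N/mm.
Moment M = P × e = 155×10³ × 265 = 41075000 N·mm; bending f_b = M/S = 831.3 N/mm.
f_max = √(f_v² + f_b²) = √(201.3² + 831.3²) = 855.4 N/mm.
φr_n = 0.75 × 0.6 × 490 × (0.707 × 5) = 779.5 N/mm → NOT adequate.

f_max ≈ 855 N/mm; NOT adequate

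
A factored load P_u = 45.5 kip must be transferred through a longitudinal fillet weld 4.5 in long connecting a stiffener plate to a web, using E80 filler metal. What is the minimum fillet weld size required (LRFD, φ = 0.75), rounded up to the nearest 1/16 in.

E80XX → F_EXX = 80 ksi.
Total weld length L = 4.5 in.
Required throat t_e = P_u / (φ × 0.6 F_EXX × L) = 45.5 / (0.75 × 0.6 × 80 × 4.5) = 0.2809 in.
Required leg w = t_e / 0.707 = 0.3973 in → use 7/16 in.

w = 7/16 in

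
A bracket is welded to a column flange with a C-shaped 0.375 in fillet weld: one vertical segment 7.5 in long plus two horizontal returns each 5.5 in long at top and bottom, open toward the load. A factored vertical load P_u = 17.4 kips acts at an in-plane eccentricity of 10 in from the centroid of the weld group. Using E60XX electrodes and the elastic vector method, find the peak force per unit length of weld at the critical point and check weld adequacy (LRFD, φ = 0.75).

E60XX → F_EXX = 60 ksi.
Total weld length L_w = 18.5 in. Treat welds as unit-width lines.
Centroid: x̄ = 2×5.5×2.75 / 18.5 = 1.635 in from the vertical weld.
Polar moment about centroid: J = I_x + I_y = [7.5³/12 + 2×5.5×3.75²] + [7.5×1.635² + 2(5.5³/12 + 5.5×1.115²)] = 251.3 in³.
Direct shear f_v = P/L_w = 17.4 / 18.5 = 0.9405 kip/in (vertical).
Torsion M = P·e = 17.4 × 10 = 174 kip·in.
Critical point at (x, y) = (3.865, 3.75) from centroid. f_tx = M·y/J = 2.597 kip/in; f_ty = M·x/J = 2.676 kip/in.
Resultant f_max = √[f_tx² + (f_v + f_ty)²] = √[2.597² + (0.9405 + 2.676)²] = 4.452 kip/in.
Capacity per unit length: φr_n = 0.75 × 0.6 × 60 × (0.707 × 0.375) = 7.158 kip/in.
4.452 ≤ 7.158 → adequate.

f_max ≈ 4.45 kip/in; adequate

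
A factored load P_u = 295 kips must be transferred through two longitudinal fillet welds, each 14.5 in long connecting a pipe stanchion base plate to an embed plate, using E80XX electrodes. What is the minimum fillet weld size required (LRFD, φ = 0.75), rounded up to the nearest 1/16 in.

w = 7/16 in

E80XX → F_EXX = 80 ksi.
Total weld length L = 29 in.
Required throat t_e = P_u / (φ × 0.6 F_EXX × L) = 295 / (0.75 × 0.6 × 80 × 29) = 0.2826 in.
Required leg w = t_e / 0.707 = 0.3997 in → use 7/16 in.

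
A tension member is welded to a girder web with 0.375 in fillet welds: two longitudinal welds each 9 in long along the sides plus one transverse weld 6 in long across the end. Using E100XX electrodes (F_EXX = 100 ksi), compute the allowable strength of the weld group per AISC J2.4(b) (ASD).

R_n/Ω ≈ 193 kip

t_e = 0.707 × 0.375 = 0.2651 in.
R_nwl = 0.6 × 100 × 0.2651 × 18 = 286.3 kip (longitudinal, 2 welds).
R_nwt = 0.6 × 100 × 0.2651 × 6 = 95.45 kip (transverse, base value).
(i) R_nwl + R_nwt = 381.8 kip; (ii) 0.85 R_nwl + 1.5 R_nwt = 386.6 kip.
R_n = max = 386.6 kip [governs: (ii)]; R_n/Ω = 193.3 kip.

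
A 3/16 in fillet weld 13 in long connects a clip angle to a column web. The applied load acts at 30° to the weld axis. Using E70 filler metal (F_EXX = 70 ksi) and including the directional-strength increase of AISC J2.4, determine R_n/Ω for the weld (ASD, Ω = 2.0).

R_n/Ω ≈ 42.6 kips

t_e = 0.707 × 0.1875 = 0.1326 in; A_we = 0.1326 × 13 = 1.723 in².
Directional factor: 1.0 + 0.5 sin^1.5(30°) = 1.177.
F_nw = 0.6 × 70 × 1.177 = 49.42 ksi.
R_n/Ω = (49.42 × 1.723) / 2.0 = 42.59 kips.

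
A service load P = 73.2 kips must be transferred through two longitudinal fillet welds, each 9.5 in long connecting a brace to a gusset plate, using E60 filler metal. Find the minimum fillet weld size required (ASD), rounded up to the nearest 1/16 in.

w = 5/16 in

E60XX → F_EXX = 60 ksi.
Total weld length L = 19 in.
Required throat t_e = P × Ω / (0.6 F_EXX × L) = 73.2 × 2.0 / (0.6 × 60 × 19) = 0.214 in.
Required leg w = t_e / 0.707 = 0.3027 in → use 5/16 in.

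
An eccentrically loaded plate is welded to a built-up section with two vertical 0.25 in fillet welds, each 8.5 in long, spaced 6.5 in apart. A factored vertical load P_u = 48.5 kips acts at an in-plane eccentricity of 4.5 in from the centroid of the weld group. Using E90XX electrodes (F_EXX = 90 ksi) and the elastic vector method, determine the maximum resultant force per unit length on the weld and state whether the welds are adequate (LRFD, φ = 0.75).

f_max ≈ 6.3 kip/in; adequate

Total weld length L_w = 17 in. Treat welds as unit-width lines.
Polar moment about centroid: J = 2[d³/12 + d(b/2)²] = 2[8.5³/12 + 8.5×3.25²] = 281.9 in³.
Direct shear f_v = P/L_w = 48.5 / 17 = 2.853 kip/in (vertical).
Torsion M = P·e = 48.5 × 4.5 = 218.25 kip·in.
Critical point at (x, y) = (3.25, 4.25) from centroid. f_tx = M·y/J = 3.29 kip/in; f_ty = M·x/J = 2.516 kip/in.
Resultant f_max = √[f_tx² + (f_v + f_ty)²] = √[3.29² + (2.853 + 2.516)²] = 6.297 kip/in.
Capacity per unit length: φr_n = 0.75 × 0.6 × 90 × (0.707 × 0.25) = 7.158 kip/in.
6.297 ≤ 7.158 → adequate.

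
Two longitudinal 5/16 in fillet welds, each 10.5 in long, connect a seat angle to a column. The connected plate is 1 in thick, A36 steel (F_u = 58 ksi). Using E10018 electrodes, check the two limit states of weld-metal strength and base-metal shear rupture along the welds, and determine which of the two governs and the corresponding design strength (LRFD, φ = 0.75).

E100XX → F_EXX = 100 ksi.
t_e = 0.707 × 0.3125 = 0.2209 in; L = 21 in.
Weld metal: φR_n = 0.75 × 0.6 × 100 × 0.2209 × 21 = 208.8 kips.
Base metal (shear rupture): φR_n = 0.75 × 0.6 × 58 × 1 × 21 = 548.1 kips.
Governing: weld metal.

φR_n ≈ 209 kips (weld metal governs)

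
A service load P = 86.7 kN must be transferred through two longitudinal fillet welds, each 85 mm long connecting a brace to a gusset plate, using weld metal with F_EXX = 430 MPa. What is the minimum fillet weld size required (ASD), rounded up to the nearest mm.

Total weld length L = 170 mm.
Required throat t_e = P × Ω / (0.6 F_EXX × L) = 86.7 × 2.0 / (0.6 × 430 × 170 × 10⁻³) = 3.953 mm.
Required leg w = t_e / 0.707 = 5.592 mm → use 6 mm.

w = 6 mm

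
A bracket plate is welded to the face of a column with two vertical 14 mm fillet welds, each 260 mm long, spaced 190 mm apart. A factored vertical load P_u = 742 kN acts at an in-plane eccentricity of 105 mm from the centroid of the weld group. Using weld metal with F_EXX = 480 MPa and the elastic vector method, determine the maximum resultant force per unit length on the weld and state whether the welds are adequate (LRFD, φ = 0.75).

Total weld length L_w = 520 mm. Treat welds as unit-width lines.
Polar moment about centroid: J = 2[d³/12 + d(b/2)²] = 2[260³/12 + 260×95²] = 7622000 mm³.
Direct shear f_v = P/L_w = 742×10³ / 520 = 1427 N/mm (vertical).
Torsion M = P·e = 742×10³ × 105 = 77910000 N·mm.
Critical point at (x, y) = (95, 130) from centroid. f_tx = M·y/J = 1329 N/mm; f_ty = M·x/J = 971 N/mm.
Resultant f_max = √[f_tx² + (f_v + f_ty)²] = √[1329² + (1427 + 971)²] = 2741 N/mm.
Capacity per unit length: φr_n = 0.75 × 0.6 × 480 × (0.707 × 14) = 2138 N/mm.
2741 > 2138 → NOT adequate.

f_max ≈ 2740 N/mm; NOT adequate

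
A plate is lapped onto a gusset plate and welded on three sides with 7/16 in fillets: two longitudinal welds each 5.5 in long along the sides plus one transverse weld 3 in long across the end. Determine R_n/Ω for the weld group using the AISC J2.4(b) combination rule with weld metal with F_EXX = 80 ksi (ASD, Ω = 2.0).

t_e = 0.707 × 0.4375 = 0.3093 in.
R_nwl = 0.6 × 80 × 0.3093 × 11 = 163.3 kips (longitudinal, 2 welds).
R_nwt = 0.6 × 80 × 0.3093 × 3 = 44.54 kips (transverse, base value).
(i) R_nwl + R_nwt = 207.9 kips; (ii) 0.85 R_nwl + 1.5 R_nwt = 205.6 kips.
R_n = max = 207.9 kips [governs: (i)]; R_n/Ω = 103.9 kips.

R_n/Ω ≈ 104 kips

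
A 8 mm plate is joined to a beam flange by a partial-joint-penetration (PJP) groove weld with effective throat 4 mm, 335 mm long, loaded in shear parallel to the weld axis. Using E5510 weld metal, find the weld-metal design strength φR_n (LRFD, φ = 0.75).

E55XX → F_EXX = 550 MPa.
Effective throat (given) t_e = 4 mm.
A_we = 4 × 335 = 1340 mm².
F_nw = 0.6 F_EXX = 330 MPa.
φR_n = 0.75 × 330 × 1340 × 10⁻³ = 331.6 kN.

φR_n ≈ 332 kN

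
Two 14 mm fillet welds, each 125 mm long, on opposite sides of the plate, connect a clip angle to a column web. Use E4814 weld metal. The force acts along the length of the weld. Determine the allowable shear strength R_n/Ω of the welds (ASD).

E48XX → F_EXX = 480 MPa.
Effective throat t_e = 0.707 × 14 = 9.898 mm.
Total length L = 250 mm; A_we = 9.898 × 250 = 2474 mm².
F_nw = 0.6 F_EXX = 0.6 × 480 = 288 MPa.
R_n = 288 × 2474 × 10⁻³ = 712.7 kN; R_n/Ω = 712.7/2.0 = 356.3 kN.

R_n/Ω ≈ 356 kN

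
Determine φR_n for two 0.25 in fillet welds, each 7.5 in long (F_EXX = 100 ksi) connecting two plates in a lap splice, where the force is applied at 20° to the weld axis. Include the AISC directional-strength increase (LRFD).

t_e = 0.707 × 0.25 = 0.1767 in; A_we = 0.1767 × 15 = 2.651 in².
Directional factor: 1.0 + 0.5 sin^1.5(20°) = 1.1.
F_nw = 0.6 × 100 × 1.1 = 66 ksi.
φR_n = 0.75 × 66 × 2.651 = 131.2 kips.

φR_n ≈ 131 kips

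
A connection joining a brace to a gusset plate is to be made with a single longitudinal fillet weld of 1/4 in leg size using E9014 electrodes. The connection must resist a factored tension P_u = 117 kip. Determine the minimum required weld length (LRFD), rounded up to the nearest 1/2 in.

L = 16.5 in

E90XX → F_EXX = 90 ksi.
Throat t_e = 0.707 × 0.25 = 0.1767 in.
φr_n = 0.75 × 0.6 × 90 × 0.1767 = 7.158 kip/in.
L_req = P_u / φr_n = 117 / 7.158 = 16.34 in total.
Round up → use L = 16.5 in.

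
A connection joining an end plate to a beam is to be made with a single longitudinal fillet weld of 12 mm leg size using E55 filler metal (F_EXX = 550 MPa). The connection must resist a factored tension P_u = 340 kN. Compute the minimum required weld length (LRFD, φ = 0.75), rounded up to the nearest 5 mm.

Throat t_e = 0.707 × 12 = 8.484 mm.
φr_n = 0.75 × 0.6 × 550 × 8.484 × 10⁻³ = 2.1 kN/mm.
L_req = P_u / φr_n = 340 / 2.1 = 161.9 mm total.
Round up → use L = 165 mm.

L = 165 mm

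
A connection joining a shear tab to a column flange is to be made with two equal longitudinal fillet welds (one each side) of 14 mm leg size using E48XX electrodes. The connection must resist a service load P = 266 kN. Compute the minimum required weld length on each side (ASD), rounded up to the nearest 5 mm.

E48XX → F_EXX = 480 MPa.
Throat t_e = 0.707 × 14 = 9.898 mm.
r_n/Ω = (0.6 × 480 × 9.898) / 2.0 = 1425 N/mm = 1.425 kN/mm.
L_req = P / (r_n/Ω) = 266 / 1.425 = 186.6 mm total.
Per side: 186.6 / 2 = 93.31 mm.
Round up → use L = 95 mm on each side.

L = 95 mm on each side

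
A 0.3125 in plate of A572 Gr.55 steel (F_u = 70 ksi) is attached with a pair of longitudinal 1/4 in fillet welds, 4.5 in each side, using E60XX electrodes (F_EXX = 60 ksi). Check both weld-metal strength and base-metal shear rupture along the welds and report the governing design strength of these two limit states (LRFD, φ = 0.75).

t_e = 0.707 × 0.25 = 0.1767 in; L = 9 in.
Weld metal: φR_n = 0.75 × 0.6 × 60 × 0.1767 × 9 = 42.95 kips.
Base metal (shear rupture): φR_n = 0.75 × 0.6 × 70 × 0.3125 × 9 = 88.59 kips.
Governing: weld metal.

φR_n ≈ 43 kips (weld metal governs)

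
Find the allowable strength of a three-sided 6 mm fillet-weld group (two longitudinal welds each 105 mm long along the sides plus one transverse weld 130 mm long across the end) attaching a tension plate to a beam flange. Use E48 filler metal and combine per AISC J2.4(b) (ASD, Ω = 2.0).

R_n/Ω ≈ 228 kN

E48XX → F_EXX = 480 MPa.
t_e = 0.707 × 6 = 4.242 mm.
R_nwl = 0.6 × 480 × 4.242 × 210 × 10⁻³ = 256.6 kN (longitudinal, 2 welds).
R_nwt = 0.6 × 480 × 4.242 × 130 × 10⁻³ = 158.8 kN (transverse, base value).
(i) R_nwl + R_nwt = 415.4 kN; (ii) 0.85 R_nwl + 1.5 R_nwt = 456.3 kN.
R_n = max = 456.3 kN [governs: (ii)]; R_n/Ω = 228.2 kN.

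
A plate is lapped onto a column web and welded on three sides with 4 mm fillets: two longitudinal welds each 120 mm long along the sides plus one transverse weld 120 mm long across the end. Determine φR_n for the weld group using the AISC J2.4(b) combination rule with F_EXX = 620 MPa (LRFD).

φR_n ≈ 303 kN

t_e = 0.707 × 4 = 2.828 mm.
R_nwl = 0.6 × 620 × 2.828 × 240 × 10⁻³ = 252.5 kN (longitudinal, 2 welds).
R_nwt = 0.6 × 620 × 2.828 × 120 × 10⁻³ = 126.2 kN (transverse, base value).
(i) R_nwl + R_nwt = 378.7 kN; (ii) 0.85 R_nwl + 1.5 R_nwt = 404 kN.
R_n = max = 404 kN [governs: (ii)]; φR_n = 303 kN.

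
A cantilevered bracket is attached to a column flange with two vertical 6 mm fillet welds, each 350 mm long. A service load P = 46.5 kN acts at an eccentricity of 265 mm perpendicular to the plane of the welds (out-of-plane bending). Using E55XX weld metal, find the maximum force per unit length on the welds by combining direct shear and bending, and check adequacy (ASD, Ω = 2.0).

f_max ≈ 309 N/mm; adequate

E55XX → F_EXX = 550 MPa.
L_w = 2 × 350 = 700 mm; section modulus (unit throat) S = 2 × L²/6 = 40830 mm².
Direct shear f_v = P/L_w = 46.5×10³/700 = 66.43 N/mm.
Moment M = P × e = 46.5×10³ × 265 = 12322000 N·mm; bending f_b = M/S = 301.8 N/mm.
f_max = √(f_v² + f_b²) = √(66.43² + 301.8²) = 309 N/mm.
r_n/Ω = (1/2.0) × 0.6 × 550 × (0.707 × 6) = 699.9 N/mm → adequate.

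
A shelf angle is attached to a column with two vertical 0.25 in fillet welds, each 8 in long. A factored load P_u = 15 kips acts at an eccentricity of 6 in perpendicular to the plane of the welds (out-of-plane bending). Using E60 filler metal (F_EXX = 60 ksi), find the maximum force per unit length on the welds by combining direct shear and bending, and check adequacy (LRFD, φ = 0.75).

L_w = 2 × 8 = 16 in; section modulus (unit throat) S = 2 × L²/6 = 21.33 in².
Direct shear f_v = P/L_w = 15/16 = 0.9375 kip/in.
Moment M = P × e = 15 × 6 = 90 kip·in; bending f_b = M/S = 4.219 kip/in.
f_max = √(f_v² + f_b²) = √(0.9375² + 4.219²) = 4.322 kip/in.
φr_n = 0.75 × 0.6 × 60 × (0.707 × 0.25) = 4.772 kip/in → adequate.

f_max ≈ 4.32 kip/in; adequate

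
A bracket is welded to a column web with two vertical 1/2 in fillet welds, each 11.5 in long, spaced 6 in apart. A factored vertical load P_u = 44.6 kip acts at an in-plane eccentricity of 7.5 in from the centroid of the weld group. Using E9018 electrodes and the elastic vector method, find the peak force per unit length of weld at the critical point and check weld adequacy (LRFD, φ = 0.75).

E90XX → F_EXX = 90 ksi.
Total weld length L_w = 23 in. Treat welds as unit-width lines.
Polar moment about centroid: J = 2[d³/12 + d(b/2)²] = 2[11.5³/12 + 11.5×3²] = 460.5 in³.
Direct shear f_v = P/L_w = 44.6 / 23 = 1.939 kip/in (vertical).
Torsion M = P·e = 44.6 × 7.5 = 334.5 kip·in.
Critical point at (x, y) = (3, 5.75) from centroid. f_tx = M·y/J = 4.177 kip/in; f_ty = M·x/J = 2.179 kip/in.
Resultant f_max = √[f_tx² + (f_v + f_ty)²] = √[4.177² + (1.939 + 2.179)²] = 5.866 kip/in.
Capacity per unit length: φr_n = 0.75 × 0.6 × 90 × (0.707 × 0.5) = 14.32 kip/in.
5.866 ≤ 14.32 → adequate.

f_max ≈ 5.87 kip/in; adequate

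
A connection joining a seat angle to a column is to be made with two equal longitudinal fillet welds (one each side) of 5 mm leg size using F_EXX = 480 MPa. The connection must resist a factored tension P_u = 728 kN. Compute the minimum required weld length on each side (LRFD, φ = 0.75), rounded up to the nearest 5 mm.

Throat t_e = 0.707 × 5 = 3.535 mm.
φr_n = 0.75 × 0.6 × 480 × 3.535 × 10⁻³ = 0.7636 kN/mm.
L_req = P_u / φr_n = 728 / 0.7636 = 953.4 mm total.
Per side: 953.4 / 2 = 476.7 mm.
Round up → use L = 480 mm on each side.

L = 480 mm on each side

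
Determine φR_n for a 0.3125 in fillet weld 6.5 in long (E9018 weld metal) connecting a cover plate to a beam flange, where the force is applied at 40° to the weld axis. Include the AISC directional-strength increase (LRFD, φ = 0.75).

E90XX → F_EXX = 90 ksi.
t_e = 0.707 × 0.3125 = 0.2209 in; A_we = 0.2209 × 6.5 = 1.436 in².
Directional factor: 1.0 + 0.5 sin^1.5(40°) = 1.258.
F_nw = 0.6 × 90 × 1.258 = 67.91 ksi.
φR_n = 0.75 × 67.91 × 1.436 = 73.15 kip.

φR_n ≈ 73.1 kip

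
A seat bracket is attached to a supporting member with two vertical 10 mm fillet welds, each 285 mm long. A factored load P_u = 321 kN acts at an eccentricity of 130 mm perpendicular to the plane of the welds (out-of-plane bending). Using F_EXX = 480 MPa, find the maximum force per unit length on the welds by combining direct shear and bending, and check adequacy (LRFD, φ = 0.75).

f_max ≈ 1640 N/mm; NOT adequate

L_w = 2 × 285 = 570 mm; section modulus (unit throat) S = 2 × L²/6 = 27080 mm².
Direct shear f_v = P/L_w = 321×10³/570 = 563.2 N/mm.
Moment M = P × e = 321×10³ × 130 = 41730000 N·mm; bending f_b = M/S = 1541 N/mm.
f_max = √(f_v² + f_b²) = √(563.2² + 1541²) = 1641 N/mm.
φr_n = 0.75 × 0.6 × 480 × (0.707 × 10) = 1527 N/mm → NOT adequate.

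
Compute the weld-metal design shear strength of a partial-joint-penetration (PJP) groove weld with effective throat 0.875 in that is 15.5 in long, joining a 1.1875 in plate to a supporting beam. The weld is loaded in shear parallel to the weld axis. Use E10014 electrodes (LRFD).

φR_n ≈ 610 kips

E100XX → F_EXX = 100 ksi.
Effective throat (given) t_e = 0.875 in.
A_we = 0.875 × 15.5 = 13.56 in².
F_nw = 0.6 F_EXX = 60 ksi.
φR_n = 0.75 × 60 × 13.56 = 610.3 kips.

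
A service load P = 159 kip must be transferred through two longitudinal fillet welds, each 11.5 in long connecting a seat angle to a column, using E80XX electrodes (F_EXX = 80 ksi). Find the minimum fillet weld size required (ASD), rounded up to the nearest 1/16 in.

w = 7/16 in

Total weld length L = 23 in.
Required throat t_e = P × Ω / (0.6 F_EXX × L) = 159 × 2.0 / (0.6 × 80 × 23) = 0.288 in.
Required leg w = t_e / 0.707 = 0.4074 in → use 7/16 in.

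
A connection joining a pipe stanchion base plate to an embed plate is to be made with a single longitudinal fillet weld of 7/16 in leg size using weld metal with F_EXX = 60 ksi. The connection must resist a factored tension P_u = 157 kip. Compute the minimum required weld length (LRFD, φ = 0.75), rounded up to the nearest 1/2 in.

Throat t_e = 0.707 × 0.4375 = 0.3093 in.
φr_n = 0.75 × 0.6 × 60 × 0.3093 = 8.351 kip/in.
L_req = P_u / φr_n = 157 / 8.351 = 18.8 in total.
Round up → use L = 19 in.

L = 19 in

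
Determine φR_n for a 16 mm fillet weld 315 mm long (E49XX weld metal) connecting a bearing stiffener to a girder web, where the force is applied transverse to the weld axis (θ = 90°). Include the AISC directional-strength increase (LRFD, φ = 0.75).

φR_n ≈ 1180 kN

E49XX → F_EXX = 490 MPa.
t_e = 0.707 × 16 = 11.31 mm; A_we = 11.31 × 315 = 3563 mm².
Directional factor: 1.0 + 0.5 sin^1.5(90°) = 1.5.
F_nw = 0.6 × 490 × 1.5 = 441 MPa.
φR_n = 0.75 × 441 × 3563 × 10⁻³ = 1179 kN.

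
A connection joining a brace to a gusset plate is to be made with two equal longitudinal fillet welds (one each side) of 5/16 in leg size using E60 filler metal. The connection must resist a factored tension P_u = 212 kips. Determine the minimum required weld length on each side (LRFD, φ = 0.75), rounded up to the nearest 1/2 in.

L = 18 in on each side

E60XX → F_EXX = 60 ksi.
Throat t_e = 0.707 × 0.3125 = 0.2209 in.
φr_n = 0.75 × 0.6 × 60 × 0.2209 = 5.965 kips/in.
L_req = P_u / φr_n = 212 / 5.965 = 35.54 in total.
Per side: 35.54 / 2 = 17.77 in.
Round up → use L = 18 in on each side.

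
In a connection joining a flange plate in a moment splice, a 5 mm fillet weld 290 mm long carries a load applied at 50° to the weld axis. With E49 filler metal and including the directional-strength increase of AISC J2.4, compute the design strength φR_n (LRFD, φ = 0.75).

E49XX → F_EXX = 490 MPa.
t_e = 0.707 × 5 = 3.535 mm; A_we = 3.535 × 290 = 1025 mm².
Directional factor: 1.0 + 0.5 sin^1.5(50°) = 1.335.
F_nw = 0.6 × 490 × 1.335 = 392.6 MPa.
φR_n = 0.75 × 392.6 × 1025 × 10⁻³ = 301.8 kN.

φR_n ≈ 302 kN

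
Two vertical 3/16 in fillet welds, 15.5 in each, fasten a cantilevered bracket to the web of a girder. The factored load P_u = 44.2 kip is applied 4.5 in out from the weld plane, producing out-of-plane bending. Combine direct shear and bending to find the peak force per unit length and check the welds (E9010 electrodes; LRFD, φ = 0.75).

E90XX → F_EXX = 90 ksi.
L_w = 2 × 15.5 = 31 in; section modulus (unit throat) S = 2 × L²/6 = 80.08 in².
Direct shear f_v = P/L_w = 44.2/31 = 1.426 kip/in.
Moment M = P × e = 44.2 × 4.5 = 198.9 kip·in; bending f_b = M/S = 2.484 kip/in.
f_max = √(f_v² + f_b²) = √(1.426² + 2.484²) = 2.864 kip/in.
φr_n = 0.75 × 0.6 × 90 × (0.707 × 0.1875) = 5.369 kip/in → adequate.

f_max ≈ 2.86 kip/in; adequate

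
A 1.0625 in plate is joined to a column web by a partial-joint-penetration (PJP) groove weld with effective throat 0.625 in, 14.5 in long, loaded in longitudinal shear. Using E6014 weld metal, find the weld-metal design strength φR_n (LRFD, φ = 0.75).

φR_n ≈ 245 kips

E60XX → F_EXX = 60 ksi.
Effective throat (given) t_e = 0.625 in.
A_we = 0.625 × 14.5 = 9.062 in².
F_nw = 0.6 F_EXX = 36 ksi.
φR_n = 0.75 × 36 × 9.062 = 244.7 kips.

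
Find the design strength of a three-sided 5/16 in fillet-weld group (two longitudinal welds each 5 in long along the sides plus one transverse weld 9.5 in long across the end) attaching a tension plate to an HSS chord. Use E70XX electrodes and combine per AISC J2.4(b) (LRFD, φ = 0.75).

φR_n ≈ 158 kips

E70XX → F_EXX = 70 ksi.
t_e = 0.707 × 0.3125 = 0.2209 in.
R_nwl = 0.6 × 70 × 0.2209 × 10 = 92.79 kips (longitudinal, 2 welds).
R_nwt = 0.6 × 70 × 0.2209 × 9.5 = 88.15 kips (transverse, base value).
(i) R_nwl + R_nwt = 180.9 kips; (ii) 0.85 R_nwl + 1.5 R_nwt = 211.1 kips.
R_n = max = 211.1 kips [governs: (ii)]; φR_n = 158.3 kips.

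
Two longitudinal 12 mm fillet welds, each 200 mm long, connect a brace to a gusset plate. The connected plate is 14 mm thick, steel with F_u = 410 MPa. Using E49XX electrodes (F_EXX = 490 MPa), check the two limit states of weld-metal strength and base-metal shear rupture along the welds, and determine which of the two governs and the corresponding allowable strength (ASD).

t_e = 0.707 × 12 = 8.484 mm; L = 400 mm.
Weld metal: R_n/Ω = (1/2.0) × 0.6 × 490 × 8.484 × 400 × 10⁻³ = 498.9 kN.
Base metal (shear rupture): R_n/Ω = (1/2.0) × 0.6 × 410 × 14 × 400 × 10⁻³ = 688.8 kN.
Governing: weld metal.

R_n/Ω ≈ 499 kN (weld metal governs)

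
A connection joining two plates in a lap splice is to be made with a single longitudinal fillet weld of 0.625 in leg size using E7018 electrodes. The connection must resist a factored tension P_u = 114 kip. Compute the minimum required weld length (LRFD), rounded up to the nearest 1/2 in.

L = 8.5 in

E70XX → F_EXX = 70 ksi.
Throat t_e = 0.707 × 0.625 = 0.4419 in.
φr_n = 0.75 × 0.6 × 70 × 0.4419 = 13.92 kip/in.
L_req = P_u / φr_n = 114 / 13.92 = 8.19 in total.
Round up → use L = 8.5 in.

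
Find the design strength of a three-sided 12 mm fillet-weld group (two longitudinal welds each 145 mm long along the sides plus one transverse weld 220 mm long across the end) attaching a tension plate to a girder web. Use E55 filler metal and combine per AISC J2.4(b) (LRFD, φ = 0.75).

E55XX → F_EXX = 550 MPa.
t_e = 0.707 × 12 = 8.484 mm.
R_nwl = 0.6 × 550 × 8.484 × 290 × 10⁻³ = 811.9 kN (longitudinal, 2 welds).
R_nwt = 0.6 × 550 × 8.484 × 220 × 10⁻³ = 615.9 kN (transverse, base value).
(i) R_nwl + R_nwt = 1428 kN; (ii) 0.85 R_nwl + 1.5 R_nwt = 1614 kN.
R_n = max = 1614 kN [governs: (ii)]; φR_n = 1211 kN.

φR_n ≈ 1210 kN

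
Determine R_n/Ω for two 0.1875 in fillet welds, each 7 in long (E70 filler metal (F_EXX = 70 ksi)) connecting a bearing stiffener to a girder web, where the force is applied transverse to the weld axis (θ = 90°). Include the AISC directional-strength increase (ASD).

R_n/Ω ≈ 58.5 kip

t_e = 0.707 × 0.1875 = 0.1326 in; A_we = 0.1326 × 14 = 1.856 in².
Directional factor: 1.0 + 0.5 sin^1.5(90°) = 1.5.
F_nw = 0.6 × 70 × 1.5 = 63 ksi.
R_n/Ω = (63 × 1.856) / 2.0 = 58.46 kip.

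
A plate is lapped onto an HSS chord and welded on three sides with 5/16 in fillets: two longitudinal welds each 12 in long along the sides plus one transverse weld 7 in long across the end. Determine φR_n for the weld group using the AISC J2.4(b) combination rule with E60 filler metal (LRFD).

φR_n ≈ 185 kips

E60XX → F_EXX = 60 ksi.
t_e = 0.707 × 0.3125 = 0.2209 in.
R_nwl = 0.6 × 60 × 0.2209 × 24 = 190.9 kips (longitudinal, 2 welds).
R_nwt = 0.6 × 60 × 0.2209 × 7 = 55.68 kips (transverse, base value).
(i) R_nwl + R_nwt = 246.6 kips; (ii) 0.85 R_nwl + 1.5 R_nwt = 245.8 kips.
R_n = max = 246.6 kips [governs: (i)]; φR_n = 184.9 kips.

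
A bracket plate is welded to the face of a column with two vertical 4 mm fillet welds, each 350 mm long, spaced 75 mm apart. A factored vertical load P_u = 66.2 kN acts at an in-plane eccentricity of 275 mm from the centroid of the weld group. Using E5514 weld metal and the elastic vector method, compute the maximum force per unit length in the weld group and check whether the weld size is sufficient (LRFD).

f_max ≈ 431 N/mm; adequate

E55XX → F_EXX = 550 MPa.
Total weld length L_w = 700 mm. Treat welds as unit-width lines.
Polar moment about centroid: J = 2[d³/12 + d(b/2)²] = 2[350³/12 + 350×37.5²] = 8130000 mm³.
Direct shear f_v = P/L_w = 66.2×10³ / 700 = 94.57 N/mm (vertical).
Torsion M = P·e = 66.2×10³ × 275 = 18205000 N·mm.
Critical point at (x, y) = (37.5, 175) from centroid. f_tx = M·y/J = 391.9 N/mm; f_ty = M·x/J = 83.97 N/mm.
Resultant f_max = √[f_tx² + (f_v + f_ty)²] = √[391.9² + (94.57 + 83.97)²] = 430.6 N/mm.
Capacity per unit length: φr_n = 0.75 × 0.6 × 550 × (0.707 × 4) = 699.9 N/mm.
430.6 ≤ 699.9 → adequate.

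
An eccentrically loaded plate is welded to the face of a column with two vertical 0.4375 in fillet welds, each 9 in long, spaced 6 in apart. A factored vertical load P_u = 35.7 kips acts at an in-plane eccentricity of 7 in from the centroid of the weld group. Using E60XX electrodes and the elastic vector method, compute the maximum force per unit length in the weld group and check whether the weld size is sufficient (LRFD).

E60XX → F_EXX = 60 ksi.
Total weld length L_w = 18 in. Treat welds as unit-width lines.
Polar moment about centroid: J = 2[d³/12 + d(b/2)²] = 2[9³/12 + 9×3²] = 283.5 in³.
Direct shear f_v = P/L_w = 35.7 / 18 = 1.983 kip/in (vertical).
Torsion M = P·e = 35.7 × 7 = 249.9 kip·in.
Critical point at (x, y) = (3, 4.5) from centroid. f_tx = M·y/J = 3.967 kip/in; f_ty = M·x/J = 2.644 kip/in.
Resultant f_max = √[f_tx² + (f_v + f_ty)²] = √[3.967² + (1.983 + 2.644)²] = 6.095 kip/in.
Capacity per unit length: φr_n = 0.75 × 0.6 × 60 × (0.707 × 0.4375) = 8.351 kip/in.
6.095 ≤ 8.351 → adequate.

f_max ≈ 6.1 kip/in; adequate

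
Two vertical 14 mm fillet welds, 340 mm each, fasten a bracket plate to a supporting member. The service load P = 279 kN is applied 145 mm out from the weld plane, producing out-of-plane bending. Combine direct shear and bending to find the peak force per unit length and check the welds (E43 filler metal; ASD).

E43XX → F_EXX = 430 MPa.
L_w = 2 × 340 = 680 mm; section modulus (unit throat) S = 2 × L²/6 = 38530 mm².
Direct shear f_v = P/L_w = 279×10³/680 = 410.3 N/mm.
Moment M = P × e = 279×10³ × 145 = 40455000 N·mm; bending f_b = M/S = 1050 N/mm.
f_max = √(f_v² + f_b²) = √(410.3² + 1050²) = 1127 N/mm.
r_n/Ω = (1/2.0) × 0.6 × 430 × (0.707 × 14) = 1277 N/mm → adequate.

f_max ≈ 1130 N/mm; adequate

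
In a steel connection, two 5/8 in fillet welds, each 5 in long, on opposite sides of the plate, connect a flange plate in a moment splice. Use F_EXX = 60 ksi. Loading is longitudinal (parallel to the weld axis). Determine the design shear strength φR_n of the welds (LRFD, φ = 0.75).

Effective throat t_e = 0.707 × 0.625 = 0.4419 in.
Total length L = 10 in; A_we = 0.4419 × 10 = 4.419 in².
F_nw = 0.6 F_EXX = 0.6 × 60 = 36 ksi.
φR_n = 0.75 × 36 × 4.419 = 119.3 kips.

φR_n ≈ 119 kips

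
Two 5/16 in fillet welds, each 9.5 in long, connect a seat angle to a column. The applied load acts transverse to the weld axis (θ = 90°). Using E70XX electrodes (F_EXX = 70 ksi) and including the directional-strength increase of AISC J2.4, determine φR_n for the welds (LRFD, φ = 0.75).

t_e = 0.707 × 0.3125 = 0.2209 in; A_we = 0.2209 × 19 = 4.198 in².
Directional factor: 1.0 + 0.5 sin^1.5(90°) = 1.5.
F_nw = 0.6 × 70 × 1.5 = 63 ksi.
φR_n = 0.75 × 63 × 4.198 = 198.3 kip.

φR_n ≈ 198 kip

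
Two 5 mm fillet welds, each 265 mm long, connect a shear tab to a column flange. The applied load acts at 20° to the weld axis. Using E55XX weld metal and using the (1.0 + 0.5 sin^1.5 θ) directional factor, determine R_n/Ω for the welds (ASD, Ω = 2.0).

E55XX → F_EXX = 550 MPa.
t_e = 0.707 × 5 = 3.535 mm; A_we = 3.535 × 530 = 1874 mm².
Directional factor: 1.0 + 0.5 sin^1.5(20°) = 1.1.
F_nw = 0.6 × 550 × 1.1 = 363 MPa.
R_n/Ω = (363 × 1874) / 2.0 × 10⁻³ = 340.1 kN.

R_n/Ω ≈ 340 kN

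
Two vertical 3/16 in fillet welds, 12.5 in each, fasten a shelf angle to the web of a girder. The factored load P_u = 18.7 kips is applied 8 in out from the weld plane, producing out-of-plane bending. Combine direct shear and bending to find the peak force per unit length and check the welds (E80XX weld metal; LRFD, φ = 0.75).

f_max ≈ 2.97 kip/in; adequate

E80XX → F_EXX = 80 ksi.
L_w = 2 × 12.5 = 25 in; section modulus (unit throat) S = 2 × L²/6 = 52.08 in².
Direct shear f_v = P/L_w = 18.7/25 = 0.748 kip/in.
Moment M = P × e = 18.7 × 8 = 149.6 kip·in; bending f_b = M/S = 2.872 kip/in.
f_max = √(f_v² + f_b²) = √(0.748² + 2.872²) = 2.968 kip/in.
φr_n = 0.75 × 0.6 × 80 × (0.707 × 0.1875) = 4.772 kip/in → adequate.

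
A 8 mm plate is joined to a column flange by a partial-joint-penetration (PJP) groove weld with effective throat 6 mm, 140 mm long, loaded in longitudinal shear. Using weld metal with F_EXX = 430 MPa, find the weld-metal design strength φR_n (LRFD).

φR_n ≈ 163 kN

Effective throat (given) t_e = 6 mm.
A_we = 6 × 140 = 840 mm².
F_nw = 0.6 F_EXX = 258 MPa.
φR_n = 0.75 × 258 × 840 × 10⁻³ = 162.5 kN.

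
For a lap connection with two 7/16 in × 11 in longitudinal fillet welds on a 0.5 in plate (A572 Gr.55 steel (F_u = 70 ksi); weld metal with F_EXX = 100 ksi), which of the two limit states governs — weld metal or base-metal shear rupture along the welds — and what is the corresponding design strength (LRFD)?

t_e = 0.707 × 0.4375 = 0.3093 in; L = 22 in.
Weld metal: φR_n = 0.75 × 0.6 × 100 × 0.3093 × 22 = 306.2 kip.
Base metal (shear rupture): φR_n = 0.75 × 0.6 × 70 × 0.5 × 22 = 346.5 kip.
Governing: weld metal.

φR_n ≈ 306 kip (weld metal governs)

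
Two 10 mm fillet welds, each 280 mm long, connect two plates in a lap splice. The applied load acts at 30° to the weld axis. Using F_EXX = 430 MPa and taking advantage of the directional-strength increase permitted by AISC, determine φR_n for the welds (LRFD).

t_e = 0.707 × 10 = 7.07 mm; A_we = 7.07 × 560 = 3959 mm².
Directional factor: 1.0 + 0.5 sin^1.5(30°) = 1.177.
F_nw = 0.6 × 430 × 1.177 = 303.6 MPa.
φR_n = 0.75 × 303.6 × 3959 × 10⁻³ = 901.5 kN.

φR_n ≈ 902 kN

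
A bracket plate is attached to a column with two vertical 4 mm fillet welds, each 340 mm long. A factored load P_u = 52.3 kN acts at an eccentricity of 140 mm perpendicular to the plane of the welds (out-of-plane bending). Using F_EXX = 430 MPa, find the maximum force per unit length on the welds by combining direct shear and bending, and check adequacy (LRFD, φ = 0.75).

f_max ≈ 205 N/mm; adequate

L_w = 2 × 340 = 680 mm; section modulus (unit throat) S = 2 × L²/6 = 38530 mm².
Direct shear f_v = P/L_w = 52.3×10³/680 = 76.91 N/mm.
Moment M = P × e = 52.3×10³ × 140 = 7322000 N·mm; bending f_b = M/S = 190 N/mm.
f_max = √(f_v² + f_b²) = √(76.91² + 190²) = 205 N/mm.
φr_n = 0.75 × 0.6 × 430 × (0.707 × 4) = 547.2 N/mm → adequate.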